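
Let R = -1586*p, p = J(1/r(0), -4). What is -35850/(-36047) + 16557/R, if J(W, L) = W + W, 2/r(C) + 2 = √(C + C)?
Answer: 710546379/114341084 ≈ 6.2143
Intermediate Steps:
r(C) = 2/(-2 + √2*√C) (r(C) = 2/(-2 + √(C + C)) = 2/(-2 + √(2*C)) = 2/(-2 + √2*√C))
J(W, L) = 2*W
p = -2 (p = 2/((2/(-2 + √2*√0))) = 2/((2/(-2 + √2*0))) = 2/((2/(-2 + 0))) = 2/((2/(-2))) = 2/((2*(-½))) = 2/(-1) = 2*(-1) = -2)
R = 3172 (R = -1586*(-2) = 3172)
-35850/(-36047) + 16557/R = -35850/(-36047) + 16557/3172 = -35850*(-1/36047) + 16557*(1/3172) = 35850/36047 + 16557/3172 = 710546379/114341084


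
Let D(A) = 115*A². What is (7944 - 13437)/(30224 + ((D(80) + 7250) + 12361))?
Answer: -1831/261945 ≈ -0.0069900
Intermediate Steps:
(7944 - 13437)/(30224 + ((D(80) + 7250) + 12361)) = (7944 - 13437)/(30224 + ((115*80² + 7250) + 12361)) = -5493/(30224 + ((115*6400 + 7250) + 12361)) = -5493/(30224 + ((736000 + 7250) + 12361)) = -5493/(30224 + (743250 + 12361)) = -5493/(30224 + 755611) = -5493/785835 = -5493*1/785835 = -1831/261945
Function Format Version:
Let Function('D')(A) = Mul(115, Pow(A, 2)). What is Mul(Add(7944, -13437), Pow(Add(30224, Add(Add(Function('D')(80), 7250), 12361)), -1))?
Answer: Rational(-1831, 261945) ≈ -0.0069900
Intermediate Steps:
Mul(Add(7944, -13437), Pow(Add(30224, Add(Add(Function('D')(80), 7250), 12361)), -1)) = Mul(Add(7944, -13437), Pow(Add(30224, Add(Add(Mul(115, Pow(80, 2)), 7250), 12361)), -1)) = Mul(-5493, Pow(Add(30224, Add(Add(Mul(115, 6400), 7250), 12361)), -1)) = Mul(-5493, Pow(Add(30224, Add(Add(736000, 7250), 12361)), -1)) = Mul(-5493, Pow(Add(30224, Add(743250, 12361)), -1)) = Mul(-5493, Pow(Add(30224, 755611), -1)) = Mul(-5493, Pow(785835, -1)) = Mul(-5493, Rational(1, 785835)) = Rational(-1831, 261945)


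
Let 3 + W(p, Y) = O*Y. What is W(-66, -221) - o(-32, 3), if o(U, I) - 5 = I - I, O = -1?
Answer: 213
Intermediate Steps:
W(p, Y) = -3 - Y
o(U, I) = 5 (o(U, I) = 5 + (I - I) = 5 + 0 = 5)
W(-66, -221) - o(-32, 3) = (-3 - 1*(-221)) - 1*5 = (-3 + 221) - 5 = 218 - 5 = 213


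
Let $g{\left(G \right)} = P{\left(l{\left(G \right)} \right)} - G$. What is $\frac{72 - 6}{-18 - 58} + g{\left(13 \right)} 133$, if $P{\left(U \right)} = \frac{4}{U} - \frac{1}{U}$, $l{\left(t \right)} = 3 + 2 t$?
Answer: $- \frac{1891153}{1102} \approx -1716.1$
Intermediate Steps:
$P{\left(U \right)} = \frac{3}{U}$
$g{\left(G \right)} = - G + \frac{3}{3 + 2 G}$ ($g{\left(G \right)} = \frac{3}{3 + 2 G} - G = - G + \frac{3}{3 + 2 G}$)
$\frac{72 - 6}{-18 - 58} + g{\left(13 \right)} 133 = \frac{72 - 6}{-18 - 58} + \left(\left(-1\right) 13 + \frac{3}{3 + 2 \cdot 13}\right) 133 = \frac{66}{-76} + \left(-13 + \frac{3}{3 + 26}\right) 133 = 66 \left(- \frac{1}{76}\right) + \left(-13 + \frac{3}{29}\right) 133 = - \frac{33}{38} + \left(-13 + 3 \cdot \frac{1}{29}\right) 133 = - \frac{33}{38} + \left(-13 + \frac{3}{29}\right) 133 = - \frac{33}{38} - \frac{49742}{29} = - \frac{1891153}{1102}$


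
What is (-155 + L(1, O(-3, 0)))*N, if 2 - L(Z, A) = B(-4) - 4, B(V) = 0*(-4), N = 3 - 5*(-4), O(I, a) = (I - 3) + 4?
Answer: -3427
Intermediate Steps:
O(I, a) = 1 + I (O(I, a) = (-3 + I) + 4 = 1 + I)
N = 23 (N = 3 + 20 = 23)
B(V) = 0
L(Z, A) = 6 (L(Z, A) = 2 - (0 - 4) = 2 - 1*(-4) = 2 + 4 = 6)
(-155 + L(1, O(-3, 0)))*N = (-155 + 6)*23 = -149*23 = -3427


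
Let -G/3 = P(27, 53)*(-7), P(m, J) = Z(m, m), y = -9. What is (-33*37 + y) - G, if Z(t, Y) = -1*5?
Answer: -1125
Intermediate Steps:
Z(t, Y) = -5
P(m, J) = -5
G = -105 (G = -(-15)*(-7) = -3*35 = -105)
(-33*37 + y) - G = (-33*37 - 9) - 1*(-105) = (-1221 - 9) + 105 = -1230 + 105 = -1125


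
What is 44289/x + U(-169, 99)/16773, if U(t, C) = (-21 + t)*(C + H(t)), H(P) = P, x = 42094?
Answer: 1302709597/706042662 ≈ 1.8451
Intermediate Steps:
U(t, C) = (-21 + t)*(C + t)
44289/x + U(-169, 99)/16773 = 44289/42094 + ((-169)**2 - 21*99 - 21*(-169) + 99*(-169))/16773 = 44289*(1/42094) + (28561 - 2079 + 3549 - 16731)*(1/16773) = 44289/42094 + 13300*(1/16773) = 44289/42094 + 13300/16773 = 1302709597/706042662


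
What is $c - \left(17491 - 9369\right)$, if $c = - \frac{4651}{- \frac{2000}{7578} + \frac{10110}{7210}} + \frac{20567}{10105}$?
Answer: $- \frac{383549486035492}{31423306295} \approx -12206.0$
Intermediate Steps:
$c = - \frac{128329392307502}{31423306295}$ ($c = - \frac{4651}{\left(-2000\right) \frac{1}{7578} + 10110 \cdot \frac{1}{7210}} + 20567 \cdot \frac{1}{10105} = - \frac{4651}{- \frac{1000}{3789} + \frac{1011}{721}} + \frac{20567}{10105} = - \frac{4651}{\frac{3109679}{2731869}} + \frac{20567}{10105} = \left(-4651\right) \frac{2731869}{3109679} + \frac{20567}{10105} = - \frac{12705922719}{3109679} + \frac{20567}{10105} = - \frac{128329392307502}{31423306295} \approx -4083.9$)
$c - \left(17491 - 9369\right) = - \frac{128329392307502}{31423306295} - \left(17491 - 9369\right) = - \frac{128329392307502}{31423306295} - 8122 = - \frac{383549486035492}{31423306295}$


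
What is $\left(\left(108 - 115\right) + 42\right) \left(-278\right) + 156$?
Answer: $-9574$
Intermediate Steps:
$\left(\left(108 - 115\right) + 42\right) \left(-278\right) + 156 = \left(-7 + 42\right) \left(-278\right) + 156 = 35 \left(-278\right) + 156 = -9730 + 156 = -9574$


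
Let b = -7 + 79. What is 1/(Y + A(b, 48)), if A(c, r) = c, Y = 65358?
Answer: 1/65430 ≈ 1.5283e-5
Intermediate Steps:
b = 72
1/(Y + A(b, 48)) = 1/(65358 + 72) = 1/65430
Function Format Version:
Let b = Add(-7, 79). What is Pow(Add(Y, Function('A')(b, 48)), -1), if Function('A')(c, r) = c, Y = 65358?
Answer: Rational(1, 65430) ≈ 1.5283e-5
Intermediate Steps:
b = 72
Pow(Add(Y, Function('A')(b, 48)), -1) = Pow(Add(65358, 72), -1) = Pow(65430, -1) = Rational(1, 65430)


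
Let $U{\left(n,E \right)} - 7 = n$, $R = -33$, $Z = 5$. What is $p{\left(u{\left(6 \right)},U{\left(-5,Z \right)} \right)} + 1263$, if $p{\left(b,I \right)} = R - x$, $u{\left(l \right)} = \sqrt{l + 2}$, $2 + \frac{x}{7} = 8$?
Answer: $1188$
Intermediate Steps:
$x = 42$ ($x = -14 + 7 \cdot 8 = -14 + 56 = 42$)
$U{\left(n,E \right)} = 7 + n$
$u{\left(l \right)} = \sqrt{2 + l}$
$p{\left(b,I \right)} = -75$ ($p{\left(b,I \right)} = -33 - 42 = -75$)
$p{\left(u{\left(6 \right)},U{\left(-5,Z \right)} \right)} + 1263 = -75 + 1263 = 1188$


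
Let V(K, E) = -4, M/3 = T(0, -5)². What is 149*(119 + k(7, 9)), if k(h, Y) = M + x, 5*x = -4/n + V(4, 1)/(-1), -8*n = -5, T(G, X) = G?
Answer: 441487/25 ≈ 17659.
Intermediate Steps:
n = 5/8 (n = -⅛*(-5) = 5/8 ≈ 0.62500)
M = 0 (M = 3*0² = 3*0 = 0)
x = -12/25 (x = (-4/5/8 - 4/(-1))/5 = (-4*8/5 - 4*(-1))/5 = (-32/5 + 4)/5 = (⅕)*(-12/5) = -12/25 ≈ -0.48000)
k(h, Y) = -12/25 (k(h, Y) = 0 - 12/25 = -12/25)
149*(119 + k(7, 9)) = 149*(119 - 12/25) = 149*(2963/25) = 441487/25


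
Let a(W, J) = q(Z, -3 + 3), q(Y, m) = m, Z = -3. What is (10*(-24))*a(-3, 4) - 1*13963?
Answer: -13963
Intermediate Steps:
a(W, J) = 0 (a(W, J) = -3 + 3 = 0)
(10*(-24))*a(-3, 4) - 1*13963 = (10*(-24))*0 - 1*13963 = -240*0 - 13963 = 0 - 13963 = -13963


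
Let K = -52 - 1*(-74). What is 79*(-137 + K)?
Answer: -9085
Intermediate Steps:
K = 22 (K = -52 + 74 = 22)
79*(-137 + K) = 79*(-137 + 22) = 79*(-115) = -9085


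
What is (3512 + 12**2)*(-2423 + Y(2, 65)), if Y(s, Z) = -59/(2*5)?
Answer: -44400292/5 ≈ -8.8801e+6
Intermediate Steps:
Y(s, Z) = -59/10
(3512 + 12**2)*(-2423 + Y(2, 65)) = (3512 + 12**2)*(-2423 - 59/10) = (3512 + 144)*(-24289/10) = 3656*(-24289/10) = -44400292/5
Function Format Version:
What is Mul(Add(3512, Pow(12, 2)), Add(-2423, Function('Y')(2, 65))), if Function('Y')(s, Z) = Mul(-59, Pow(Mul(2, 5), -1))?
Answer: Rational(-44400292, 5) ≈ -8.8801e+6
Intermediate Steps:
Function('Y')(s, Z) = Rational(-59, 10) (Function('Y')(s, Z) = Mul(-59, Pow(10, -1)) = Mul(-59, Rational(1, 10)) = Rational(-59, 10))
Mul(Add(3512, Pow(12, 2)), Add(-2423, Function('Y')(2, 65))) = Mul(Add(3512, Pow(12, 2)), Add(-2423, Rational(-59, 10))) = Mul(Add(3512, 144), Rational(-24289, 10)) = Mul(3656, Rational(-24289, 10)) = Rational(-44400292, 5)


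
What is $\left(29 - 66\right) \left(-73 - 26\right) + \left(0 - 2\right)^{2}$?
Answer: $3667$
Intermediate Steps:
$\left(29 - 66\right) \left(-73 - 26\right) + \left(0 - 2\right)^{2} = \left(-37\right) \left(-99\right) + \left(-2\right)^{2} = 3663 + 4 = 3667$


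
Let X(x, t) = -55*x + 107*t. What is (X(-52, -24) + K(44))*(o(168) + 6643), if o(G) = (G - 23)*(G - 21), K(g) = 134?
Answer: 11910108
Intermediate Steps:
o(G) = (-23 + G)*(-21 + G)
(X(-52, -24) + K(44))*(o(168) + 6643) = ((-55*(-52) + 107*(-24)) + 134)*((483 + 168**2 - 44*168) + 6643) = ((2860 - 2568) + 134)*((483 + 28224 - 7392) + 6643) = (292 + 134)*(21315 + 6643) = 426*27958 = 11910108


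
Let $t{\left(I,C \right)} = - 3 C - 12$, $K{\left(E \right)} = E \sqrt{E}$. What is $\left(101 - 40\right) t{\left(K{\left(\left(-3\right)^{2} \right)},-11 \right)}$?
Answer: $1281$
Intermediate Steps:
$K{\left(E \right)} = E^{\frac{3}{2}}$
$t{\left(I,C \right)} = -12 - 3 C$
$\left(101 - 40\right) t{\left(K{\left(\left(-3\right)^{2} \right)},-11 \right)} = \left(101 - 40\right) \left(-12 - -33\right) = 61 \left(-12 + 33\right) = 61 \cdot 21 = 1281$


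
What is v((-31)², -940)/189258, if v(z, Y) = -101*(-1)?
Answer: 101/189258 ≈ 0.00053366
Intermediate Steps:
v(z, Y) = 101
v((-31)², -940)/189258 = 101/189258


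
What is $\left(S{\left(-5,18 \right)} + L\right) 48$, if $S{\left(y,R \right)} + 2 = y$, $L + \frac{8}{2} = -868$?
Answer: $-42192$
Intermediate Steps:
$L = -872$ ($L = -4 - 868 = -872$)
$S{\left(y,R \right)} = -2 + y$
$\left(S{\left(-5,18 \right)} + L\right) 48 = \left(\left(-2 - 5\right) - 872\right) 48 = \left(-7 - 872\right) 48 = \left(-879\right) 48 = -42192$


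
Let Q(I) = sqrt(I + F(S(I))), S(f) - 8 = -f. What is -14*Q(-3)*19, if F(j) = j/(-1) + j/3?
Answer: -266*I*sqrt(93)/3 ≈ -855.07*I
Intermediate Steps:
S(f) = 8 - f
F(j) = -2*j/3 (F(j) = j*(-1) + j*(1/3) = -j + j/3 = -2*j/3)
Q(I) = sqrt(-16/3 + 5*I/3) (Q(I) = sqrt(I - 2*(8 - I)/3) = sqrt(I + (-16/3 + 2*I/3)) = sqrt(-16/3 + 5*I/3))
-14*Q(-3)*19 = -14*sqrt(-48 + 15*(-3))/3*19 = -14*sqrt(-48 - 45)/3*19 = -14*sqrt(-93)/3*19 = -14*I*sqrt(93)/3*19 = -266*I*sqrt(93)/3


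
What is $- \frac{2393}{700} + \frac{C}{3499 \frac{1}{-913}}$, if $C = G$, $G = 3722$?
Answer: $- \frac{2387103307}{2449300} \approx -974.61$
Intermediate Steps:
$C = 3722$
$- \frac{2393}{700} + \frac{C}{3499 \frac{1}{-913}} = - \frac{2393}{700} + \frac{3722}{3499 \frac{1}{-913}} = \left(-2393\right) \frac{1}{700} + \frac{3722}{3499 \left(- \frac{1}{913}\right)} = - \frac{2393}{700} + \frac{3722}{- \frac{3499}{913}} = - \frac{2393}{700} + 3722 \left(- \frac{913}{3499}\right) = - \frac{2393}{700} - \frac{3398186}{3499} = - \frac{2387103307}{2449300}$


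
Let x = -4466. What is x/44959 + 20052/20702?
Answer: 404531368/465370609 ≈ 0.86927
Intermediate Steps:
x/44959 + 20052/20702 = -4466/44959 + 20052/20702 = -4466*1/44959 + 20052*(1/20702) = -4466/44959 + 10026/10351 = 404531368/465370609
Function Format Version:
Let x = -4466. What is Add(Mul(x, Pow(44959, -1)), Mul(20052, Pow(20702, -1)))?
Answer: Rational(404531368, 465370609) ≈ 0.86927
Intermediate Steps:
Add(Mul(x, Pow(44959, -1)), Mul(20052, Pow(20702, -1))) = Add(Mul(-4466, Pow(44959, -1)), Mul(20052, Pow(20702, -1))) = Add(Mul(-4466, Rational(1, 44959)), Mul(20052, Rational(1, 20702))) = Add(Rational(-4466, 44959), Rational(10026, 10351)) = Rational(404531368, 465370609)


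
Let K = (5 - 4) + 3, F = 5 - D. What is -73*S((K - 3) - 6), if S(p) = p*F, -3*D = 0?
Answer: 1825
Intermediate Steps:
D = 0 (D = -1/3*0 = 0)
F = 5 (F = 5 - 1*0 = 5 + 0 = 5)
K = 4 (K = 1 + 3 = 4)
S(p) = 5*p (S(p) = p*5 = 5*p)
-73*S((K - 3) - 6) = -365*((4 - 3) - 6) = -365*(1 - 6) = -365*(-5) = -73*(-25) = 1825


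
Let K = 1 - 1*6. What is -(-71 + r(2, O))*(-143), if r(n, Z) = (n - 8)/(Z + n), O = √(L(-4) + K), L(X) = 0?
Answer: 143*(-71*√5 + 148*I)/(√5 - 2*I) ≈ -10344.0 + 213.17*I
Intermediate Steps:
K = -5 (K = 1 - 6 = -5)
O = I*√5 (O = √(0 - 5) = √(-5) = I*√5 ≈ 2.2361*I)
r(n, Z) = (-8 + n)/(Z + n)
-(-71 + r(2, O))*(-143) = -(-71 + (-8 + 2)/(I*√5 + 2))*(-143) = -(-71 - 6/(2 + I*√5))*(-143) = -(10153 + 858/(2 + I*√5)) = -10153 - 858/(2 + I*√5)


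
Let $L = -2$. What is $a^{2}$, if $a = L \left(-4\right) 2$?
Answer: $256$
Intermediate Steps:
$a = 16$ ($a = \left(-2\right) \left(-4\right) 2 = 8 \cdot 2 = 16$)
$a^{2} = 16^{2} = 256$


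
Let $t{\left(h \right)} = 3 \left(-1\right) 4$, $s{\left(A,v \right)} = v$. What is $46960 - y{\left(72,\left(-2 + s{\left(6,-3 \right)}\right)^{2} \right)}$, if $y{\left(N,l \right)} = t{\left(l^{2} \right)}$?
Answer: $46972$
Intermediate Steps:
$t{\left(h \right)} = -12$ ($t{\left(h \right)} = \left(-3\right) 4 = -12$)
$y{\left(N,l \right)} = -12$
$46960 - y{\left(72,\left(-2 + s{\left(6,-3 \right)}\right)^{2} \right)} = 46960 - -12 = 46960 + 12 = 46972$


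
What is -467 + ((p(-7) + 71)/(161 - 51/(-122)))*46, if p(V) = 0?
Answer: -8798179/19693 ≈ -446.77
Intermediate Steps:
-467 + ((p(-7) + 71)/(161 - 51/(-122)))*46 = -467 + ((0 + 71)/(161 - 51/(-122)))*46 = -467 + (71/(161 - 51*(-1/122)))*46 = -467 + (71/(161 + 51/122))*46 = -467 + (71/(19693/122))*46 = -467 + (71*(122/19693))*46 = -467 + (8662/19693)*46 = -467 + 398452/19693 = -8798179/19693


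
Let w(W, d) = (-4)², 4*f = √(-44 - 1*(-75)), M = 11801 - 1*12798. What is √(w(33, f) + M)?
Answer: 3*I*√109 ≈ 31.321*I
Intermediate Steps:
M = -997 (M = 11801 - 12798 = -997)
f = √31/4 (f = √(-44 - 1*(-75))/4 = √(-44 + 75)/4 = √31/4 ≈ 1.3919)
w(W, d) = 16
√(w(33, f) + M) = √(16 - 997) = √(-981) = 3*I*√109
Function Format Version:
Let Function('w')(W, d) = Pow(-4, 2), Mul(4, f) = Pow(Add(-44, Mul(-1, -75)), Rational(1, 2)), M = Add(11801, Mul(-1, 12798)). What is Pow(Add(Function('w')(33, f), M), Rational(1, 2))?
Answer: Mul(3, I, Pow(109, Rational(1, 2))) ≈ Mul(31.321, I)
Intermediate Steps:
M = -997 (M = Add(11801, -12798) = -997)
f = Mul(Rational(1, 4), Pow(31, Rational(1, 2))) (f = Mul(Rational(1, 4), Pow(Add(-44, Mul(-1, -75)), Rational(1, 2))) = Mul(Rational(1, 4), Pow(Add(-44, 75), Rational(1, 2))) = Mul(Rational(1, 4), Pow(31, Rational(1, 2))) ≈ 1.3919)
Function('w')(W, d) = 16
Pow(Add(Function('w')(33, f), M), Rational(1, 2)) = Pow(Add(16, -997), Rational(1, 2)) = Pow(-981, Rational(1, 2)) = Mul(3, I, Pow(109, Rational(1, 2)))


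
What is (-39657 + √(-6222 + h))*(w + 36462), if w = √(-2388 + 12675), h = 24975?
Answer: -3*(12154 + 3*√127)*(39657 - √18753) ≈ -1.4450e+9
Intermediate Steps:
w = 9*√127 (w = √10287 = 9*√127 ≈ 101.42)
(-39657 + √(-6222 + h))*(w + 36462) = (-39657 + √(-6222 + 24975))*(9*√127 + 36462) = (-39657 + √18753)*(36462 + 9*√127)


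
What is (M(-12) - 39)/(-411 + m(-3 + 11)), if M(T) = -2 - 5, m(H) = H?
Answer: 46/403 ≈ 0.11414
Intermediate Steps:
M(T) = -7
(M(-12) - 39)/(-411 + m(-3 + 11)) = (-7 - 39)/(-411 + (-3 + 11)) = -46/(-411 + 8) = -46/(-403) = -46*(-1/403) = 46/403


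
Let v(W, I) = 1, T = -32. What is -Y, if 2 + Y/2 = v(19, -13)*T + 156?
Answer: -244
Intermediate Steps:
Y = 244 (Y = -4 + 2*(1*(-32) + 156) = -4 + 2*(-32 + 156) = -4 + 2*124 = -4 + 248 = 244)
-Y = -1*244 = -244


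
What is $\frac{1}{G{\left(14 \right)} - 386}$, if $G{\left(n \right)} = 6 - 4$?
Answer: $- \frac{1}{384} \approx -0.0026042$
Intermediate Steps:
$G{\left(n \right)} = 2$ ($G{\left(n \right)} = 6 - 4 = 2$)
$\frac{1}{G{\left(14 \right)} - 386} = \frac{1}{2 - 386} = \frac{1}{-384} = - \frac{1}{384}$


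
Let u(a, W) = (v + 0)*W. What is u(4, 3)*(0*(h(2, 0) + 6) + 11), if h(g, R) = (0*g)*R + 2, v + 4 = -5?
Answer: -297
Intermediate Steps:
v = -9 (v = -4 - 5 = -9)
u(a, W) = -9*W (u(a, W) = (-9 + 0)*W = -9*W)
h(g, R) = 2 (h(g, R) = 0*R + 2 = 0 + 2 = 2)
u(4, 3)*(0*(h(2, 0) + 6) + 11) = (-9*3)*(0*(2 + 6) + 11) = -27*(0*8 + 11) = -27*(0 + 11) = -27*11 = -297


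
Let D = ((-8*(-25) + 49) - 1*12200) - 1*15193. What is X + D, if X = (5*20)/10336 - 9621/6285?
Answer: -146951735633/5413480 ≈ -27146.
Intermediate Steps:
D = -27144 (D = ((200 + 49) - 12200) - 15193 = (249 - 12200) - 15193 = -11951 - 15193 = -27144)
X = -8234513/5413480 (X = 100*(1/10336) - 9621*1/6285 = 25/2584 - 3207/2095 = -8234513/5413480 ≈ -1.5211)
X + D = -8234513/5413480 - 27144 = -146951735633/5413480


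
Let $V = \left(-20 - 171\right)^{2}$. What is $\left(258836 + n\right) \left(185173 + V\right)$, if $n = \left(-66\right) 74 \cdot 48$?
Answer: $5409244216$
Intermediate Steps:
$n = -234432$ ($n = \left(-4884\right) 48 = -234432$)
$V = 36481$ ($V = \left(-191\right)^{2} = 36481$)
$\left(258836 + n\right) \left(185173 + V\right) = \left(258836 - 234432\right) \left(185173 + 36481\right) = 24404 \cdot 221654 = 5409244216$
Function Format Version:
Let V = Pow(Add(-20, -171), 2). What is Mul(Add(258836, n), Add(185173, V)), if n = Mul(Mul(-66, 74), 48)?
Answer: 5409244216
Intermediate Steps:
n = -234432 (n = Mul(-4884, 48) = -234432)
V = 36481 (V = Pow(-191, 2) = 36481)
Mul(Add(258836, n), Add(185173, V)) = Mul(Add(258836, -234432), Add(185173, 36481)) = Mul(24404, 221654) = 5409244216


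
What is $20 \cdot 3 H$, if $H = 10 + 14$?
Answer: $1440$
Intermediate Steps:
$H = 24$
$20 \cdot 3 H = 20 \cdot 3 \cdot 24 = 60 \cdot 24 = 1440$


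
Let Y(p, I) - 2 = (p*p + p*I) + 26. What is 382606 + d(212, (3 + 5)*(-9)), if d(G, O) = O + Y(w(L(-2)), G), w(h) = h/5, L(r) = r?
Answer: 9561934/25 ≈ 3.8248e+5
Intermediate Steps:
w(h) = h/5 (w(h) = h*(⅕) = h/5)
Y(p, I) = 28 + p² + I*p (Y(p, I) = 2 + ((p*p + p*I) + 26) = 2 + ((p² + I*p) + 26) = 2 + (26 + p² + I*p) = 28 + p² + I*p)
d(G, O) = 704/25 + O - 2*G/5 (d(G, O) = O + (28 + ((⅕)*(-2))² + G*((⅕)*(-2))) = O + (28 + (-⅖)² + G*(-⅖)) = O + (28 + 4/25 - 2*G/5) = O + (704/25 - 2*G/5) = 704/25 + O - 2*G/5)
382606 + d(212, (3 + 5)*(-9)) = 382606 + (704/25 + (3 + 5)*(-9) - ⅖*212) = 382606 + (704/25 + 8*(-9) - 424/5) = 382606 + (704/25 - 72 - 424/5) = 382606 - 3216/25 = 9561934/25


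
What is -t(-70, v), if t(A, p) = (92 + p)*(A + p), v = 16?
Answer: 5832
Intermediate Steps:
-t(-70, v) = -(16² + 92*(-70) + 92*16 - 70*16) = -(256 - 6440 + 1472 - 1120) = -1*(-5832) = 5832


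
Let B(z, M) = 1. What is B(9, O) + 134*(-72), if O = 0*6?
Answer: -9647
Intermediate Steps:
O = 0
B(9, O) + 134*(-72) = 1 + 134*(-72) = 1 - 9648 = -9647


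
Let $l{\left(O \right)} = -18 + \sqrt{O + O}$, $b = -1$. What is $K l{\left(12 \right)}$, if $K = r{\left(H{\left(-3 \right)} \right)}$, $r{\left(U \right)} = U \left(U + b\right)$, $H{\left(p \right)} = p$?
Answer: $-216 + 24 \sqrt{6} \approx -157.21$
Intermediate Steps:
$r{\left(U \right)} = U \left(-1 + U\right)$ ($r{\left(U \right)} = U \left(U - 1\right) = U \left(-1 + U\right)$)
$l{\left(O \right)} = -18 + \sqrt{2} \sqrt{O}$ ($l{\left(O \right)} = -18 + \sqrt{2 O} = -18 + \sqrt{2} \sqrt{O}$)
$K = 12$ ($K = - 3 \left(-1 - 3\right) = \left(-3\right) \left(-4\right) = 12$)
$K l{\left(12 \right)} = 12 \left(-18 + \sqrt{2} \sqrt{12}\right) = 12 \left(-18 + \sqrt{2} \cdot 2 \sqrt{3}\right) = 12 \left(-18 + 2 \sqrt{6}\right) = -216 + 24 \sqrt{6}$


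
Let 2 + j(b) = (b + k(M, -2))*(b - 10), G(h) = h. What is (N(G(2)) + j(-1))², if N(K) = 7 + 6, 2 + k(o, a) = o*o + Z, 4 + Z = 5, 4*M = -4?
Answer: 484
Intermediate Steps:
M = -1 (M = (¼)*(-4) = -1)
Z = 1 (Z = -4 + 5 = 1)
k(o, a) = -1 + o² (k(o, a) = -2 + (o*o + 1) = -2 + (o² + 1) = -2 + (1 + o²) = -1 + o²)
N(K) = 13
j(b) = -2 + b*(-10 + b) (j(b) = -2 + (b + (-1 + (-1)²))*(b - 10) = -2 + (b + (-1 + 1))*(-10 + b) = -2 + (b + 0)*(-10 + b) = -2 + b*(-10 + b))
(N(G(2)) + j(-1))² = (13 + (-2 + (-1)² - 10*(-1)))² = (13 + (-2 + 1 + 10))² = (13 + 9)² = 22² = 484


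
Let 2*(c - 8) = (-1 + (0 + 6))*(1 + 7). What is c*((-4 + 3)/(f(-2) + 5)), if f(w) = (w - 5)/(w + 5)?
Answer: -21/2 ≈ -10.500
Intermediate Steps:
f(w) = (-5 + w)/(5 + w)
c = 28 (c = 8 + ((-1 + (0 + 6))*(1 + 7))/2 = 8 + ((-1 + 6)*8)/2 = 8 + (5*8)/2 = 8 + (½)*40 = 8 + 20 = 28)
c*((-4 + 3)/(f(-2) + 5)) = 28*((-4 + 3)/((-5 - 2)/(5 - 2) + 5)) = 28*(-1/(-7/3 + 5)) = 28*(-1/8/3) = 28*(-1*3/8) = 28*(-3/8) = -21/2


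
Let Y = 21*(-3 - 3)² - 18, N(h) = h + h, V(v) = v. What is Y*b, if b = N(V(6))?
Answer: 8856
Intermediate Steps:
N(h) = 2*h
b = 12 (b = 2*6 = 12)
Y = 738 (Y = 21*(-6)² - 18 = 21*36 - 18 = 756 - 18 = 738)
Y*b = 738*12 = 8856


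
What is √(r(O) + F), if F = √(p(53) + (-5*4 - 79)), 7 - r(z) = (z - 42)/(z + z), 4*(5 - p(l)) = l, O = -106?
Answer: √(70808 + 5618*I*√429)/106 ≈ 3.0352 + 1.706*I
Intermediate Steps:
p(l) = 5 - l/4
r(z) = 7 - (-42 + z)/(2*z) (r(z) = 7 - (z - 42)/(z + z) = 7 - (-42 + z)/(2*z))
F = I*√429/2 (F = √((5 - ¼*53) + (-5*4 - 79)) = √((5 - 53/4) + (-20 - 79)) = √(-33/4 - 99) = √(-429/4) = I*√429/2 ≈ 10.356*I)
√(r(O) + F) = √((13/2 + 21/(-106)) + I*√429/2) = √((13/2 + 21*(-1/106)) + I*√429/2) = √((13/2 - 21/106) + I*√429/2) = √(334/53 + I*√429/2)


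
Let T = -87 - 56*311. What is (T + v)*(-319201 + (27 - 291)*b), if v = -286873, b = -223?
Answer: 79237899704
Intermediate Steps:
T = -17503 (T = -87 - 17416 = -17503)
(T + v)*(-319201 + (27 - 291)*b) = (-17503 - 286873)*(-319201 + (27 - 291)*(-223)) = -304376*(-319201 - 264*(-223)) = -304376*(-319201 + 58872) = -304376*(-260329) = 79237899704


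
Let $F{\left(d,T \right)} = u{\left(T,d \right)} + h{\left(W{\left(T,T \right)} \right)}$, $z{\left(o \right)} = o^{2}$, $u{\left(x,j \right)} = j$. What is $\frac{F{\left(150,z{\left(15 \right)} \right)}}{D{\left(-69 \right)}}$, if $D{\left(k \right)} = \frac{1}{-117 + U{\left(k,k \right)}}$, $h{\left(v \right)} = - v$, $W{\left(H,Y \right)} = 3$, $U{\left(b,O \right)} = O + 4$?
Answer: $-26754$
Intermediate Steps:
$U{\left(b,O \right)} = 4 + O$
$D{\left(k \right)} = \frac{1}{-113 + k}$ ($D{\left(k \right)} = \frac{1}{-117 + \left(4 + k\right)} = \frac{1}{-113 + k}$)
$F{\left(d,T \right)} = -3 + d$ ($F{\left(d,T \right)} = d - 3 = -3 + d$)
$\frac{F{\left(150,z{\left(15 \right)} \right)}}{D{\left(-69 \right)}} = \frac{-3 + 150}{\frac{1}{-113 - 69}} = \frac{147}{\frac{1}{-182}} = \frac{147}{- \frac{1}{182}} = 147 \left(-182\right) = -26754$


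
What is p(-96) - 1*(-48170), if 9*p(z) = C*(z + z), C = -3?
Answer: 48234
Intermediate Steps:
p(z) = -2*z/3 (p(z) = (-3*(z + z))/9 = (-6*z)/9 = -2*z/3)
p(-96) - 1*(-48170) = -⅔*(-96) - 1*(-48170) = 64 + 48170 = 48234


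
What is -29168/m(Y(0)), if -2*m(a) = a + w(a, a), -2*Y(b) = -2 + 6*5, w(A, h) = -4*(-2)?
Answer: -29168/3 ≈ -9722.7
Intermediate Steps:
w(A, h) = 8
Y(b) = -14 (Y(b) = -(-2 + 6*5)/2 = -(-2 + 30)/2 = -½*28 = -14)
m(a) = -4 - a/2 (m(a) = -(a + 8)/2 = -(8 + a)/2 = -4 - a/2)
-29168/m(Y(0)) = -29168/(-4 - ½*(-14)) = -29168/(-4 + 7) = -29168/3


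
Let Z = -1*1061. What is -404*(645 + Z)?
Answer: 168064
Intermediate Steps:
Z = -1061
-404*(645 + Z) = -404*(645 - 1061) = -404*(-416) = 168064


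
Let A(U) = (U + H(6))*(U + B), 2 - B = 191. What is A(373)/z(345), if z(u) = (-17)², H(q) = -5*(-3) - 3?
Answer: 70840/289 ≈ 245.12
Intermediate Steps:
H(q) = 12 (H(q) = 15 - 3 = 12)
z(u) = 289
B = -189 (B = 2 - 1*191 = 2 - 191 = -189)
A(U) = (-189 + U)*(12 + U) (A(U) = (U + 12)*(U - 189) = (12 + U)*(-189 + U) = (-189 + U)*(12 + U))
A(373)/z(345) = (-2268 + 373² - 177*373)/289 = (-2268 + 139129 - 66021)*(1/289) = 70840*(1/289) = 70840/289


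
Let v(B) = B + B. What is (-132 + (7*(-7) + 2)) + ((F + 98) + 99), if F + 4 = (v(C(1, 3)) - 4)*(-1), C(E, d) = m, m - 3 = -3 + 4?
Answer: 10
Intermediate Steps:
m = 4 (m = 3 + (-3 + 4) = 3 + 1 = 4)
C(E, d) = 4
v(B) = 2*B
F = -8 (F = -4 + (2*4 - 4)*(-1) = -4 + (8 - 4)*(-1) = -4 + 4*(-1) = -4 - 4 = -8)
(-132 + (7*(-7) + 2)) + ((F + 98) + 99) = (-132 + (7*(-7) + 2)) + ((-8 + 98) + 99) = (-132 + (-49 + 2)) + (90 + 99) = (-132 - 47) + 189 = -179 + 189 = 10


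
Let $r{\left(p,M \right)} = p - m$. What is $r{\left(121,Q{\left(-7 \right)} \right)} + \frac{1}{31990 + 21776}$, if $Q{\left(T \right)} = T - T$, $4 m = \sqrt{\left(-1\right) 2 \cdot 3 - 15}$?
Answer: $\frac{6505687}{53766} - \frac{i \sqrt{21}}{4} \approx 121.0 - 1.1456 i$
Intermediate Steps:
$m = \frac{i \sqrt{21}}{4}$ ($m = \frac{\sqrt{\left(-1\right) 2 \cdot 3 - 15}}{4} = \frac{\sqrt{\left(-2\right) 3 - 15}}{4} = \frac{\sqrt{-6 - 15}}{4} = \frac{\sqrt{-21}}{4} = \frac{i \sqrt{21}}{4} \approx 1.1456 i$)
$Q{\left(T \right)} = 0$
$r{\left(p,M \right)} = p - \frac{i \sqrt{21}}{4}$
$r{\left(121,Q{\left(-7 \right)} \right)} + \frac{1}{31990 + 21776} = \left(121 - \frac{i \sqrt{21}}{4}\right) + \frac{1}{31990 + 21776} = \left(121 - \frac{i \sqrt{21}}{4}\right) + \frac{1}{53766} = \frac{6505687}{53766} - \frac{i \sqrt{21}}{4}$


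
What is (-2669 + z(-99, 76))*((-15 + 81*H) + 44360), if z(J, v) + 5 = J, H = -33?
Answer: -115556456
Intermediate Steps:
z(J, v) = -5 + J
(-2669 + z(-99, 76))*((-15 + 81*H) + 44360) = (-2669 + (-5 - 99))*((-15 + 81*(-33)) + 44360) = (-2669 - 104)*((-15 - 2673) + 44360) = -2773*(-2688 + 44360) = -2773*41672 = -115556456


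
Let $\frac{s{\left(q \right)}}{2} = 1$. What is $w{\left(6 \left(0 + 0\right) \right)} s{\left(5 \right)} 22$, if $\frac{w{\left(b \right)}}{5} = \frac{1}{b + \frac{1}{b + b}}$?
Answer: $0$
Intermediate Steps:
$s{\left(q \right)} = 2$ ($s{\left(q \right)} = 2 \cdot 1 = 2$)
$w{\left(b \right)} = \frac{5}{b + \frac{1}{2 b}}$ ($w{\left(b \right)} = \frac{5}{b + \frac{1}{b + b}} = \frac{5}{b + \frac{1}{2 b}}$)
$w{\left(6 \left(0 + 0\right) \right)} s{\left(5 \right)} 22 = \frac{10 \cdot 6 \left(0 + 0\right)}{1 + 2 \left(6 \left(0 + 0\right)\right)^{2}} \cdot 2 \cdot 22 = \frac{10 \cdot 6 \cdot 0}{1 + 2 \left(6 \cdot 0\right)^{2}} \cdot 2 \cdot 22 = 10 \cdot 0 \frac{1}{1 + 2 \cdot 0^{2}} \cdot 2 \cdot 22 = 10 \cdot 0 \frac{1}{1 + 2 \cdot 0} \cdot 2 \cdot 22 = 10 \cdot 0 \frac{1}{1 + 0} \cdot 2 \cdot 22 = 10 \cdot 0 \cdot 1^{-1} \cdot 2 \cdot 22 = 10 \cdot 0 \cdot 1 \cdot 2 \cdot 22 = 0 \cdot 2 \cdot 22 = 0 \cdot 22 = 0$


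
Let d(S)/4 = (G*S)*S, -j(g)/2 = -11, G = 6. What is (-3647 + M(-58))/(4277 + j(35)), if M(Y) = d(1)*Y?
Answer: -5039/4299 ≈ -1.1721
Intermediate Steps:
j(g) = 22 (j(g) = -2*(-11) = 22)
d(S) = 24*S² (d(S) = 4*((6*S)*S) = 4*(6*S²) = 24*S²)
M(Y) = 24*Y (M(Y) = (24*1²)*Y = (24*1)*Y = 24*Y)
(-3647 + M(-58))/(4277 + j(35)) = (-3647 + 24*(-58))/(4277 + 22) = (-3647 - 1392)/4299 = -5039*1/4299 = -5039/4299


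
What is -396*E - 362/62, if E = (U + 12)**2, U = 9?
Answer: -5413897/31 ≈ -1.7464e+5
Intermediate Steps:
E = 441 (E = (9 + 12)**2 = 21**2 = 441)
-396*E - 362/62 = -396*441 - 362/62 = -174636 - 362*1/62 = -174636 - 181/31 = -5413897/31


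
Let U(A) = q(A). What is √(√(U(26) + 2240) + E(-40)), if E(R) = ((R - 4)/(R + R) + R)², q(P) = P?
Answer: √(622521 + 400*√2266)/20 ≈ 40.049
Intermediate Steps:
U(A) = A
E(R) = (R + (-4 + R)/(2*R))² (E(R) = ((-4 + R)/((2*R)) + R)² = ((-4 + R)*(1/(2*R)) + R)² = ((-4 + R)/(2*R) + R)² = (R + (-4 + R)/(2*R))²)
√(√(U(26) + 2240) + E(-40)) = √(√(26 + 2240) + (¼)*(-4 - 40 + 2*(-40)²)²/(-40)²) = √(√2266 + (¼)*(1/1600)*(-4 - 40 + 2*1600)²) = √(√2266 + (¼)*(1/1600)*(-4 - 40 + 3200)²) = √(√2266 + (¼)*(1/1600)*3156²) = √(√2266 + (¼)*(1/1600)*9960336) = √(√2266 + 622521/400) = √(622521/400 + √2266)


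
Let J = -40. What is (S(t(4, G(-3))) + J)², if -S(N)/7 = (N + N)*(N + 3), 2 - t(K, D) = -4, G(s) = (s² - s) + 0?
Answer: 633616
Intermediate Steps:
G(s) = s² - s
t(K, D) = 6 (t(K, D) = 2 - 1*(-4) = 2 + 4 = 6)
S(N) = -14*N*(3 + N) (S(N) = -7*(N + N)*(N + 3) = -7*2*N*(3 + N) = -14*N*(3 + N))
(S(t(4, G(-3))) + J)² = (-14*6*(3 + 6) - 40)² = (-14*6*9 - 40)² = (-756 - 40)² = (-796)² = 633616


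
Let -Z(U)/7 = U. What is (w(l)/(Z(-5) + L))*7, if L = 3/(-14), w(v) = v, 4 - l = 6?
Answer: -196/487 ≈ -0.40246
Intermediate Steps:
l = -2 (l = 4 - 1*6 = 4 - 6 = -2)
Z(U) = -7*U
L = -3/14 (L = 3*(-1/14) = -3/14 ≈ -0.21429)
(w(l)/(Z(-5) + L))*7 = (-2/(-7*(-5) - 3/14))*7 = (-2/(35 - 3/14))*7 = (-2/(487/14))*7 = ((14/487)*(-2))*7 = -28/487*7 = -196/487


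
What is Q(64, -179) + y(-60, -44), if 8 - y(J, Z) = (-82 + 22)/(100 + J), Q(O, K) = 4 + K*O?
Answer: -22885/2 ≈ -11443.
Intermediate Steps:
y(J, Z) = 8 + 60/(100 + J) (y(J, Z) = 8 - (-82 + 22)/(100 + J) = 8 - (-60)/(100 + J) = 8 + 60/(100 + J))
Q(64, -179) + y(-60, -44) = (4 - 179*64) + 4*(215 + 2*(-60))/(100 - 60) = (4 - 11456) + 4*(215 - 120)/40 = -11452 + 4*(1/40)*95 = -11452 + 19/2 = -22885/2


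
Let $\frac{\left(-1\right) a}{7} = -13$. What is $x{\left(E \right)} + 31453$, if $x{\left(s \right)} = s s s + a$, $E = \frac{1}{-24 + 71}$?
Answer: $\frac{3274992713}{103823} \approx 31544.0$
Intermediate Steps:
$E = \frac{1}{47} \approx 0.021277$
$a = 91$ ($a = \left(-7\right) \left(-13\right) = 91$)
$x{\left(s \right)} = 91 + s^{3}$ ($x{\left(s \right)} = s s s + 91 = s^{2} s + 91 = s^{3} + 91 = 91 + s^{3}$)
$x{\left(E \right)} + 31453 = \left(91 + \left(\frac{1}{47}\right)^{3}\right) + 31453 = \left(91 + \frac{1}{103823}\right) + 31453 = \frac{9447894}{103823} + 31453 = \frac{3274992713}{103823}$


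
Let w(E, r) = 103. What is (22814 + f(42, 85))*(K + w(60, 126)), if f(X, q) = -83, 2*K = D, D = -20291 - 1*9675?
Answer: -338237280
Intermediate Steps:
D = -29966 (D = -20291 - 9675 = -29966)
K = -14983 (K = (1/2)*(-29966) = -14983)
(22814 + f(42, 85))*(K + w(60, 126)) = (22814 - 83)*(-14983 + 103) = 22731*(-14880) = -338237280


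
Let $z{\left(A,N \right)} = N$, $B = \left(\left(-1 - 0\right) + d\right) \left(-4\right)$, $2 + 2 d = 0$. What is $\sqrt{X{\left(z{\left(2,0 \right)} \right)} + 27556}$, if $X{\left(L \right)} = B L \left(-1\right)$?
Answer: $166$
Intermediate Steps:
$d = -1$ ($d = -1 + \frac{1}{2} \cdot 0 = -1 + 0 = -1$)
$B = 8$ ($B = \left(\left(-1 - 0\right) - 1\right) \left(-4\right) = \left(\left(-1 + 0\right) - 1\right) \left(-4\right) = \left(-1 - 1\right) \left(-4\right) = \left(-2\right) \left(-4\right) = 8$)
$X{\left(L \right)} = - 8 L$ ($X{\left(L \right)} = 8 L \left(-1\right) = - 8 L$)
$\sqrt{X{\left(z{\left(2,0 \right)} \right)} + 27556} = \sqrt{\left(-8\right) 0 + 27556} = \sqrt{0 + 27556} = \sqrt{27556} = 166$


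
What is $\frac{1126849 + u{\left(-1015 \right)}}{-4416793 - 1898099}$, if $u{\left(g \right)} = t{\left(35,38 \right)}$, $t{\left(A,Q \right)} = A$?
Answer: $- \frac{93907}{526241} \approx -0.17845$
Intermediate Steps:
$u{\left(g \right)} = 35$
$\frac{1126849 + u{\left(-1015 \right)}}{-4416793 - 1898099} = \frac{1126849 + 35}{-4416793 - 1898099} = \frac{1126884}{-6314892} = 1126884 \left(- \frac{1}{6314892}\right) = - \frac{93907}{526241}$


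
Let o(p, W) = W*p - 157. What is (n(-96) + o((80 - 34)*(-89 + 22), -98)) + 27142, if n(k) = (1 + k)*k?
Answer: 338141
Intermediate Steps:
n(k) = k*(1 + k)
o(p, W) = -157 + W*p
(n(-96) + o((80 - 34)*(-89 + 22), -98)) + 27142 = (-96*(1 - 96) + (-157 - 98*(80 - 34)*(-89 + 22))) + 27142 = (-96*(-95) + (-157 - 4508*(-67))) + 27142 = (9120 + (-157 - 98*(-3082))) + 27142 = (9120 + (-157 + 302036)) + 27142 = (9120 + 301879) + 27142 = 310999 + 27142 = 338141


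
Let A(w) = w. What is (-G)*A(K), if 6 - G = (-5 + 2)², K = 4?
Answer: 12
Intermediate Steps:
G = -3 (G = 6 - (-5 + 2)² = 6 - 1*(-3)² = 6 - 1*9 = 6 - 9 = -3)
(-G)*A(K) = -1*(-3)*4 = 3*4 = 12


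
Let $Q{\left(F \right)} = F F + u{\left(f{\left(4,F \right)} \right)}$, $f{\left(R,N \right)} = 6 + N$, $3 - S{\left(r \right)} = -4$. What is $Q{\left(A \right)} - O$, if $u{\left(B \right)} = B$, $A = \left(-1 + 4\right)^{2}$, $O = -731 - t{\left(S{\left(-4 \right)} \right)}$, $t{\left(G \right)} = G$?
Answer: $834$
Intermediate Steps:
$S{\left(r \right)} = 7$ ($S{\left(r \right)} = 3 - -4 = 3 + 4 = 7$)
$O = -738$ ($O = -731 - 7 = -738$)
$A = 9$ ($A = 3^{2} = 9$)
$Q{\left(F \right)} = 6 + F + F^{2}$ ($Q{\left(F \right)} = F F + \left(6 + F\right) = F^{2} + \left(6 + F\right) = 6 + F + F^{2}$)
$Q{\left(A \right)} - O = \left(6 + 9 + 9^{2}\right) - -738 = \left(6 + 9 + 81\right) + 738 = 96 + 738 = 834$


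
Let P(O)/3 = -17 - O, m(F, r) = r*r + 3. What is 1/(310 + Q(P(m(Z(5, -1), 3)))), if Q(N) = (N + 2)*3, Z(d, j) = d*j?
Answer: 1/55 ≈ 0.018182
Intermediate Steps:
m(F, r) = 3 + r**2 (m(F, r) = r**2 + 3 = 3 + r**2)
P(O) = -51 - 3*O (P(O) = 3*(-17 - O) = -51 - 3*O)
Q(N) = 6 + 3*N (Q(N) = (2 + N)*3 = 6 + 3*N)
1/(310 + Q(P(m(Z(5, -1), 3)))) = 1/(310 + (6 + 3*(-51 - 3*(3 + 3**2)))) = 1/(310 + (6 + 3*(-51 - 3*(3 + 9)))) = 1/(310 + (6 + 3*(-51 - 3*12))) = 1/(310 + (6 + 3*(-51 - 36))) = 1/(310 + (6 + 3*(-87))) = 1/(310 + (6 - 261)) = 1/(310 - 255) = 1/55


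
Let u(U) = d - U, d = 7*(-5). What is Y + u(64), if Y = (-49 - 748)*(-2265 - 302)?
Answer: 2045800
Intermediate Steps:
d = -35
Y = 2045899 (Y = -797*(-2567) = 2045899)
u(U) = -35 - U
Y + u(64) = 2045899 + (-35 - 1*64) = 2045899 + (-35 - 64) = 2045899 - 99 = 2045800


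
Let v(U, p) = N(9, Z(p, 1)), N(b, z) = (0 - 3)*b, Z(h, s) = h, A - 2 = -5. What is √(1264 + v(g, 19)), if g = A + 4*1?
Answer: √1237 ≈ 35.171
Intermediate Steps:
A = -3 (A = 2 - 5 = -3)
g = 1 (g = -3 + 4*1 = -3 + 4 = 1)
N(b, z) = -3*b
v(U, p) = -27 (v(U, p) = -3*9 = -27)
√(1264 + v(g, 19)) = √(1264 - 27) = √1237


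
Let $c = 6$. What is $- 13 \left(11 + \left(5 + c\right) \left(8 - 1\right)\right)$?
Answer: $-1144$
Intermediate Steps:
$- 13 \left(11 + \left(5 + c\right) \left(8 - 1\right)\right) = - 13 \left(11 + \left(5 + 6\right) \left(8 - 1\right)\right) = - 13 \left(11 + 11 \cdot 7\right) = - 13 \left(11 + 77\right) = \left(-13\right) 88 = -1144$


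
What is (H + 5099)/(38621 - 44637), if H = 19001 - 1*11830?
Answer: -6135/3008 ≈ -2.0396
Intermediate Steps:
H = 7171 (H = 19001 - 11830 = 7171)
(H + 5099)/(38621 - 44637) = (7171 + 5099)/(38621 - 44637) = 12270/(-6016) = 12270*(-1/6016) = -6135/3008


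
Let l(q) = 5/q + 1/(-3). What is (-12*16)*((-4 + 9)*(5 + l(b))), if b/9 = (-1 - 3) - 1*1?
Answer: -13120/3 ≈ -4373.3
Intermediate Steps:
b = -45 (b = 9*((-1 - 3) - 1*1) = 9*(-4 - 1) = 9*(-5) = -45)
l(q) = -⅓ + 5/q (l(q) = 5/q + 1*(-⅓) = 5/q - ⅓ = -⅓ + 5/q)
(-12*16)*((-4 + 9)*(5 + l(b))) = (-12*16)*((-4 + 9)*(5 + (⅓)*(15 - 1*(-45))/(-45))) = -960*(5 + (⅓)*(-1/45)*(15 + 45)) = -960*(5 + (⅓)*(-1/45)*60) = -960*(5 - 4/9) = -960*41/9 = -192*205/9 = -13120/3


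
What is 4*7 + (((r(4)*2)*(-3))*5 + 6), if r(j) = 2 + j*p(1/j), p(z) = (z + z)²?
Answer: -56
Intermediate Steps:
p(z) = 4*z² (p(z) = (2*z)² = 4*z²)
r(j) = 2 + 4/j (r(j) = 2 + j*(4*(1/j)²) = 2 + j*(4/j²) = 2 + 4/j)
4*7 + (((r(4)*2)*(-3))*5 + 6) = 4*7 + ((((2 + 4/4)*2)*(-3))*5 + 6) = 28 + ((((2 + 4*(¼))*2)*(-3))*5 + 6) = 28 + ((((2 + 1)*2)*(-3))*5 + 6) = 28 + (((3*2)*(-3))*5 + 6) = 28 + ((6*(-3))*5 + 6) = 28 + (-18*5 + 6) = 28 + (-90 + 6) = 28 - 84 = -56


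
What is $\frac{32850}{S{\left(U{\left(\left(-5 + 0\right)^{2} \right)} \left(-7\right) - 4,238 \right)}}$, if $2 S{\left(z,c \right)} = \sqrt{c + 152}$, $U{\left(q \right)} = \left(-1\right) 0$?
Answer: $\frac{2190 \sqrt{390}}{13} \approx 3326.8$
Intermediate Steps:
$U{\left(q \right)} = 0$
$S{\left(z,c \right)} = \frac{\sqrt{152 + c}}{2}$ ($S{\left(z,c \right)} = \frac{\sqrt{c + 152}}{2} = \frac{\sqrt{152 + c}}{2}$)
$\frac{32850}{S{\left(U{\left(\left(-5 + 0\right)^{2} \right)} \left(-7\right) - 4,238 \right)}} = \frac{32850}{\frac{1}{2} \sqrt{152 + 238}} = \frac{32850}{\frac{1}{2} \sqrt{390}} = 32850 \frac{\sqrt{390}}{195} = \frac{2190 \sqrt{390}}{13}$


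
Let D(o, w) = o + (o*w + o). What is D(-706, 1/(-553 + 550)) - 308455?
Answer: -928895/3 ≈ -3.0963e+5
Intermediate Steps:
D(o, w) = 2*o + o*w (D(o, w) = o + (o + o*w) = 2*o + o*w)
D(-706, 1/(-553 + 550)) - 308455 = -706*(2 + 1/(-553 + 550)) - 308455 = -706*(2 + 1/(-3)) - 308455 = -706*(2 - ⅓) - 308455 = -706*5/3 - 308455 = -3530/3 - 308455 = -928895/3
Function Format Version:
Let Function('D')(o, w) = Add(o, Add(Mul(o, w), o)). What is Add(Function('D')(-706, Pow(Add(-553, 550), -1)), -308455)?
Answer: Rational(-928895, 3) ≈ -3.0963e+5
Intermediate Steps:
Function('D')(o, w) = Add(Mul(2, o), Mul(o, w)) (Function('D')(o, w) = Add(o, Add(o, Mul(o, w))) = Add(Mul(2, o), Mul(o, w)))
Add(Function('D')(-706, Pow(Add(-553, 550), -1)), -308455) = Add(Mul(-706, Add(2, Pow(Add(-553, 550), -1))), -308455) = Add(Mul(-706, Add(2, Pow(-3, -1))), -308455) = Add(Mul(-706, Add(2, Rational(-1, 3))), -308455) = Add(Mul(-706, Rational(5, 3)), -308455) = Add(Rational(-3530, 3), -308455) = Rational(-928895, 3)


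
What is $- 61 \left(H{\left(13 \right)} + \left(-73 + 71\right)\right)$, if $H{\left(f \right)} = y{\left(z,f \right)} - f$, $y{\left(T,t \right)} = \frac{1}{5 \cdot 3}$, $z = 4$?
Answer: $\frac{13664}{15} \approx 910.93$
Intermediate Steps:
$y{\left(T,t \right)} = \frac{1}{15}$
$H{\left(f \right)} = \frac{1}{15} - f$
$- 61 \left(H{\left(13 \right)} + \left(-73 + 71\right)\right) = - 61 \left(\left(\frac{1}{15} - 13\right) + \left(-73 + 71\right)\right) = - 61 \left(\left(\frac{1}{15} - 13\right) - 2\right) = - 61 \left(- \frac{194}{15} - 2\right) = \left(-61\right) \left(- \frac{224}{15}\right) = \frac{13664}{15}$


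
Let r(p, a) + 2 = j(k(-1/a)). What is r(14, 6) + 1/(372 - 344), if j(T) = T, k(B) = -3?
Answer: -139/28 ≈ -4.9643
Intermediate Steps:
r(p, a) = -5 (r(p, a) = -2 - 3 = -5)
r(14, 6) + 1/(372 - 344) = -5 + 1/(372 - 344) = -5 + 1/28 = -139/28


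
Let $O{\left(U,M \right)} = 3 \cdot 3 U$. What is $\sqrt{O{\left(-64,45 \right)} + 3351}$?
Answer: $5 \sqrt{111} \approx 52.678$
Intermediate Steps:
$O{\left(U,M \right)} = 9 U$
$\sqrt{O{\left(-64,45 \right)} + 3351} = \sqrt{9 \left(-64\right) + 3351} = \sqrt{-576 + 3351} = \sqrt{2775} = 5 \sqrt{111}$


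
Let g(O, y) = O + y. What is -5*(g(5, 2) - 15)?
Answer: 40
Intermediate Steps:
-5*(g(5, 2) - 15) = -5*((5 + 2) - 15) = -5*(7 - 15) = -5*(-8) = 40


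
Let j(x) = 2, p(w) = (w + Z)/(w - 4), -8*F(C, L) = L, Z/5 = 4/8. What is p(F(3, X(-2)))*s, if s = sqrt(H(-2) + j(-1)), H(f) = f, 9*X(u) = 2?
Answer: 0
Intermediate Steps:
X(u) = 2/9 (X(u) = (1/9)*2 = 2/9)
Z = 5/2 (Z = 5*(4/8) = 5*(4*(1/8)) = 5*(1/2) = 5/2 ≈ 2.5000)
F(C, L) = -L/8
p(w) = (5/2 + w)/(-4 + w) (p(w) = (w + 5/2)/(w - 4) = (5/2 + w)/(-4 + w))
s = 0 (s = sqrt(-2 + 2) = sqrt(0) = 0)
p(F(3, X(-2)))*s = ((5/2 - 1/8*2/9)/(-4 - 1/8*2/9))*0 = ((5/2 - 1/36)/(-4 - 1/36))*0 = ((89/36)/(-145/36))*0 = -36/145*89/36*0 = -89/145*0 = 0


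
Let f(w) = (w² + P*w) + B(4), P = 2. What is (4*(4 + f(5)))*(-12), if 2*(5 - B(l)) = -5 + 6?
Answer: -2088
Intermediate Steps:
B(l) = 9/2 (B(l) = 5 - (-5 + 6)/2 = 5 - ½*1 = 5 - ½ = 9/2)
f(w) = 9/2 + w² + 2*w (f(w) = (w² + 2*w) + 9/2 = 9/2 + w² + 2*w)
(4*(4 + f(5)))*(-12) = (4*(4 + (9/2 + 5² + 2*5)))*(-12) = (4*(4 + (9/2 + 25 + 10)))*(-12) = (4*(4 + 79/2))*(-12) = (4*(87/2))*(-12) = 174*(-12) = -2088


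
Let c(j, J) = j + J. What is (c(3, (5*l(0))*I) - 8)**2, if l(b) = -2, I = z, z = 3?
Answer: 1225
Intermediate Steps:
I = 3
c(j, J) = J + j
(c(3, (5*l(0))*I) - 8)**2 = (((5*(-2))*3 + 3) - 8)**2 = ((-10*3 + 3) - 8)**2 = ((-30 + 3) - 8)**2 = (-27 - 8)**2 = (-35)**2 = 1225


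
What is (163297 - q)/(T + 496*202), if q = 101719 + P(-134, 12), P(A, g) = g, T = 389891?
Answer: 20522/163361 ≈ 0.12562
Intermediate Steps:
q = 101731 (q = 101719 + 12 = 101731)
(163297 - q)/(T + 496*202) = (163297 - 1*101731)/(389891 + 496*202) = (163297 - 101731)/(389891 + 100192) = 61566/490083 = 61566*(1/490083) = 20522/163361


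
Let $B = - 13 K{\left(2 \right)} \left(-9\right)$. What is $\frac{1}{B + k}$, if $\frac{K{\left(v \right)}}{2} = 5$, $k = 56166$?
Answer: $\frac{1}{57336} \approx 1.7441 \cdot 10^{-5}$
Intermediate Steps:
$K{\left(v \right)} = 10$ ($K{\left(v \right)} = 2 \cdot 5 = 10$)
$B = 1170$ ($B = \left(-13\right) 10 \left(-9\right) = \left(-130\right) \left(-9\right) = 1170$)
$\frac{1}{B + k} = \frac{1}{1170 + 56166} = \frac{1}{57336}$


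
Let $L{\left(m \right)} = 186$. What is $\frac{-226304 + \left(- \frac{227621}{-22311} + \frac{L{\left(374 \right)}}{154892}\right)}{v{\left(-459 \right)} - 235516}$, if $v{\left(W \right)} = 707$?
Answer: $\frac{391012532047735}{405725932448154} \approx 0.96374$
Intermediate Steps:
$\frac{-226304 + \left(- \frac{227621}{-22311} + \frac{L{\left(374 \right)}}{154892}\right)}{v{\left(-459 \right)} - 235516} = \frac{-226304 + \left(- \frac{227621}{-22311} + \frac{186}{154892}\right)}{707 - 235516} = \frac{-226304 + \left(\left(-227621\right) \left(- \frac{1}{22311}\right) + 186 \cdot \frac{1}{154892}\right)}{-234809} = \left(-226304 + \left(\frac{227621}{22311} + \frac{93}{77446}\right)\right) \left(- \frac{1}{234809}\right) = \left(-226304 + \frac{17630410889}{1727897706}\right) \left(- \frac{1}{234809}\right) = \left(- \frac{391012532047735}{1727897706}\right) \left(- \frac{1}{234809}\right) = \frac{391012532047735}{405725932448154}$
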